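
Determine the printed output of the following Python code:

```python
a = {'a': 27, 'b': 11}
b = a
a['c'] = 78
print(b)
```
{'a': 27, 'b': 11, 'c': 78}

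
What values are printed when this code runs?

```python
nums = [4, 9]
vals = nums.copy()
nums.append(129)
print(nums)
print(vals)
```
[4, 9, 129]
[4, 9]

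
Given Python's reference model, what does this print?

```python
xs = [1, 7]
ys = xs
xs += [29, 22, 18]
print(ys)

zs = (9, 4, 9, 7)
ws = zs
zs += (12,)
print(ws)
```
[1, 7, 29, 22, 18]
(9, 4, 9, 7)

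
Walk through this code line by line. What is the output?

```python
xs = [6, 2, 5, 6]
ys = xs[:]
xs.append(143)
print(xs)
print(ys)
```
[6, 2, 5, 6, 143]
[6, 2, 5, 6]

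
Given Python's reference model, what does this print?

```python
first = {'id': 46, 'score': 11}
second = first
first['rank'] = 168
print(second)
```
{'id': 46, 'score': 11, 'rank': 168}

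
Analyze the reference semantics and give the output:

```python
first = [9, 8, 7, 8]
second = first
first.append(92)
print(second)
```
[9, 8, 7, 8, 92]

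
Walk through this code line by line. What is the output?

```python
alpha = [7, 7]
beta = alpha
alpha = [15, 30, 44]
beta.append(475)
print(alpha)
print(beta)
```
[15, 30, 44]
[7, 7, 475]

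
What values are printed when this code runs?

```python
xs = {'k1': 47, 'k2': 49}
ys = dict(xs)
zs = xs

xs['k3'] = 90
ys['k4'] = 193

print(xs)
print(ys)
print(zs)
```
{'k1': 47, 'k2': 49, 'k3': 90}
{'k1': 47, 'k2': 49, 'k4': 193}
{'k1': 47, 'k2': 49, 'k3': 90}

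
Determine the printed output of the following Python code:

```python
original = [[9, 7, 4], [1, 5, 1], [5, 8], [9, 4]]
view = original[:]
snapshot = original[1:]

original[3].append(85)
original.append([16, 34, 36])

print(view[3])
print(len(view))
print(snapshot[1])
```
[9, 4, 85]
4
[5, 8]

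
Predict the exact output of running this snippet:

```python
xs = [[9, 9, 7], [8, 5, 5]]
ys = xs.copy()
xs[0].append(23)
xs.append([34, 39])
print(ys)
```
[[9, 9, 7, 23], [8, 5, 5]]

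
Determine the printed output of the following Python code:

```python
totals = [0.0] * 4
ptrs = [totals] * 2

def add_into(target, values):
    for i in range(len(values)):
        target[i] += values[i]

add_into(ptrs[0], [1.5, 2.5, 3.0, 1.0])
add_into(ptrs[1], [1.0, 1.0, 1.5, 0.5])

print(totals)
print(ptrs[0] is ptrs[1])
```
[2.5, 3.5, 4.5, 1.5]
True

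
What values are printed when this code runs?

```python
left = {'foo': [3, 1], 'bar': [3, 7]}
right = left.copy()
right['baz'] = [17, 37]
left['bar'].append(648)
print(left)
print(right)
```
{'foo': [3, 1], 'bar': [3, 7, 648]}
{'foo': [3, 1], 'bar': [3, 7, 648], 'baz': [17, 37]}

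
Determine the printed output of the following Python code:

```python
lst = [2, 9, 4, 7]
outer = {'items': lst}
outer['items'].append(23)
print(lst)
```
[2, 9, 4, 7, 23]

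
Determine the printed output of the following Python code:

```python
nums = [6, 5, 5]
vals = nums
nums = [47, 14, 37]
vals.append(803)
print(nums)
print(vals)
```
[47, 14, 37]
[6, 5, 5, 803]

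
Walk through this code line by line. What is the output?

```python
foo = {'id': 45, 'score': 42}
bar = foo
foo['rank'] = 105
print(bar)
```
{'id': 45, 'score': 42, 'rank': 105}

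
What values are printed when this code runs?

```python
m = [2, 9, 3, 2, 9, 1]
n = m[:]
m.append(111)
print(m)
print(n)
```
[2, 9, 3, 2, 9, 1, 111]
[2, 9, 3, 2, 9, 1]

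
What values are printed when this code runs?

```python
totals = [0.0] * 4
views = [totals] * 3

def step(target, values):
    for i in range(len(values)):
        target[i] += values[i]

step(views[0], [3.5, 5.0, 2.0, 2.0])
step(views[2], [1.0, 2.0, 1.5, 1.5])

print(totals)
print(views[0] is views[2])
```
[4.5, 7.0, 3.5, 3.5]
True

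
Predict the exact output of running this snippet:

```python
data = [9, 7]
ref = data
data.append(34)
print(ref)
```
[9, 7, 34]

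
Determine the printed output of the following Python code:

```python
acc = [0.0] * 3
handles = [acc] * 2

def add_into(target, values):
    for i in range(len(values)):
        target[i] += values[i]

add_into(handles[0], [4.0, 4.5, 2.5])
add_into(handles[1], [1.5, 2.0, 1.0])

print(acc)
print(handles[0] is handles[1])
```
[5.5, 6.5, 3.5]
True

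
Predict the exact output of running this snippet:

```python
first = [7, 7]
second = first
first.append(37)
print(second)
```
[7, 7, 37]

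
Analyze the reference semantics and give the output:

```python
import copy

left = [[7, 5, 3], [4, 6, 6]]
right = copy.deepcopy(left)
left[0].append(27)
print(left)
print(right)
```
[[7, 5, 3, 27], [4, 6, 6]]
[[7, 5, 3], [4, 6, 6]]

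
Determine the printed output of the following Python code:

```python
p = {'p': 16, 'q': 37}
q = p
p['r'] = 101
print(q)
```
{'p': 16, 'q': 37, 'r': 101}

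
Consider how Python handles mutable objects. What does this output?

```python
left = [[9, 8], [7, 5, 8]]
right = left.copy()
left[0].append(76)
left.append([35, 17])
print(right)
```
[[9, 8, 76], [7, 5, 8]]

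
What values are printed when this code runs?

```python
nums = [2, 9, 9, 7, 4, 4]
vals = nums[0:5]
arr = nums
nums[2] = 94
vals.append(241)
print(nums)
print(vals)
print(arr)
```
[2, 9, 94, 7, 4, 4]
[2, 9, 9, 7, 4, 241]
[2, 9, 94, 7, 4, 4]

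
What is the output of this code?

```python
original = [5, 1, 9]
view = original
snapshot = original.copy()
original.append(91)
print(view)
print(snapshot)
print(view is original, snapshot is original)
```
[5, 1, 9, 91]
[5, 1, 9]
True False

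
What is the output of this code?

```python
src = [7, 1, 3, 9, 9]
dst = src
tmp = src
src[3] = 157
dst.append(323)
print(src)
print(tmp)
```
[7, 1, 3, 157, 9, 323]
[7, 1, 3, 157, 9, 323]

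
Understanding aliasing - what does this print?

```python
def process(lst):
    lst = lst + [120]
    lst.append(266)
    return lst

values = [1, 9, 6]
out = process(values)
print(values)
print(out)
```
[1, 9, 6]
[1, 9, 6, 120, 266]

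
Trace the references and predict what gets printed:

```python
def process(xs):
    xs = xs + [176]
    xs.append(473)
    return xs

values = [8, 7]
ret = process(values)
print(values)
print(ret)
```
[8, 7]
[8, 7, 176, 473]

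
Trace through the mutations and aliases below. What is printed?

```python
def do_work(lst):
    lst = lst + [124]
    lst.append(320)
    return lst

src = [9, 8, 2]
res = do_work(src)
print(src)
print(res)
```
[9, 8, 2]
[9, 8, 2, 124, 320]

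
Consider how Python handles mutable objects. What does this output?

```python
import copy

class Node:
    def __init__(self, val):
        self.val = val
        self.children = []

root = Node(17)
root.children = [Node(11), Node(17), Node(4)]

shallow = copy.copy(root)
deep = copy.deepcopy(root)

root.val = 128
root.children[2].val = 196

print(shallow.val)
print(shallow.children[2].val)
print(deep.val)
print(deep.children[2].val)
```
17
196
17
4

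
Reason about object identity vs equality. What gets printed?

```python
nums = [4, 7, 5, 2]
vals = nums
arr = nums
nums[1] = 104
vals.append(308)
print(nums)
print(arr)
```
[4, 104, 5, 2, 308]
[4, 104, 5, 2, 308]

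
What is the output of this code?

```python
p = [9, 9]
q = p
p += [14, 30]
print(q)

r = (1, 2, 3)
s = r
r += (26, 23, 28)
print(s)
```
[9, 9, 14, 30]
(1, 2, 3)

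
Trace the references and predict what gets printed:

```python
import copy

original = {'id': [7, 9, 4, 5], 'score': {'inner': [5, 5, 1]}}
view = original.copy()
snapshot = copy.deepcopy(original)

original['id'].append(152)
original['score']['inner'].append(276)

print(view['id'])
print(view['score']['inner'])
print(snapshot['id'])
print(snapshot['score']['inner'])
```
[7, 9, 4, 5, 152]
[5, 5, 1, 276]
[7, 9, 4, 5]
[5, 5, 1]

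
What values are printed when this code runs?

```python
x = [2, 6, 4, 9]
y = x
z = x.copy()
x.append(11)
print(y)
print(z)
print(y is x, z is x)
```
[2, 6, 4, 9, 11]
[2, 6, 4, 9]
True False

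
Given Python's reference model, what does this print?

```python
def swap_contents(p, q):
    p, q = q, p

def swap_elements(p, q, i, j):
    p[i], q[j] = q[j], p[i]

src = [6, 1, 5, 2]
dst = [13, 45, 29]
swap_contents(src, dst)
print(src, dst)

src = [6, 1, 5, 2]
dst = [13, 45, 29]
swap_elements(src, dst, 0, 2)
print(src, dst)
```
[6, 1, 5, 2] [13, 45, 29]
[29, 1, 5, 2] [13, 45, 6]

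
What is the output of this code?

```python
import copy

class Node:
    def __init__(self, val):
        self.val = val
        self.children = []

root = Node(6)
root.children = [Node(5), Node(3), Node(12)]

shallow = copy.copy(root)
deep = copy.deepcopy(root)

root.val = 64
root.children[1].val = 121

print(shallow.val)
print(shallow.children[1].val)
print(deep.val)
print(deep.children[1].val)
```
6
121
6
3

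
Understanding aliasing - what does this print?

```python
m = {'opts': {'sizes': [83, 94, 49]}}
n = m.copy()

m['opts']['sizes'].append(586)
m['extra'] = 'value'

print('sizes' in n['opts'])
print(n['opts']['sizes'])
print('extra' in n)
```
True
[83, 94, 49, 586]
False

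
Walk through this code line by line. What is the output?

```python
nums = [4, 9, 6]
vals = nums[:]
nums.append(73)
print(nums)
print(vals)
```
[4, 9, 6, 73]
[4, 9, 6]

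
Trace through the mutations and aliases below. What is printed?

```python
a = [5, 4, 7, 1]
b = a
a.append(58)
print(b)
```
[5, 4, 7, 1, 58]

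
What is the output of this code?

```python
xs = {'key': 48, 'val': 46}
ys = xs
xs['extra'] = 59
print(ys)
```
{'key': 48, 'val': 46, 'extra': 59}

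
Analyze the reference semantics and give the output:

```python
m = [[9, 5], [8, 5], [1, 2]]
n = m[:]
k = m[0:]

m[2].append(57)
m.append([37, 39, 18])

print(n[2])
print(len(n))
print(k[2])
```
[1, 2, 57]
3
[1, 2, 57]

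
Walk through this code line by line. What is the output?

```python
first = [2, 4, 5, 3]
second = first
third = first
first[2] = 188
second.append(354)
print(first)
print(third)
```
[2, 4, 188, 3, 354]
[2, 4, 188, 3, 354]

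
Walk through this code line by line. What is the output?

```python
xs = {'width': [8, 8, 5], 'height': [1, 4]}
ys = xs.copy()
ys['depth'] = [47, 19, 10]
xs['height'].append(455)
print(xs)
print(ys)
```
{'width': [8, 8, 5], 'height': [1, 4, 455]}
{'width': [8, 8, 5], 'height': [1, 4, 455], 'depth': [47, 19, 10]}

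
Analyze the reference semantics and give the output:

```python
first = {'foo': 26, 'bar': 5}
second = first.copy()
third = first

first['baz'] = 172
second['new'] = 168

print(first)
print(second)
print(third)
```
{'foo': 26, 'bar': 5, 'baz': 172}
{'foo': 26, 'bar': 5, 'new': 168}
{'foo': 26, 'bar': 5, 'baz': 172}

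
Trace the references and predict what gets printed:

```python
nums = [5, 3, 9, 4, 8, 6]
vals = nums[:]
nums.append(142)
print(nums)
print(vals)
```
[5, 3, 9, 4, 8, 6, 142]
[5, 3, 9, 4, 8, 6]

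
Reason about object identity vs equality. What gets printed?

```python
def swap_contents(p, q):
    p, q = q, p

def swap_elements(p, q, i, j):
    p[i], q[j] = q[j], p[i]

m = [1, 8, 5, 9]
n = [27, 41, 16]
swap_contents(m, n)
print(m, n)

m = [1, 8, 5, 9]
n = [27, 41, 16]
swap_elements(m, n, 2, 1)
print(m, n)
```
[1, 8, 5, 9] [27, 41, 16]
[1, 8, 41, 9] [27, 5, 16]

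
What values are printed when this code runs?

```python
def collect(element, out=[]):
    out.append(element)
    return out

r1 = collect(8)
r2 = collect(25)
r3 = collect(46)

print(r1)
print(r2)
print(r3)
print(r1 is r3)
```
[8, 25, 46]
[8, 25, 46]
[8, 25, 46]
True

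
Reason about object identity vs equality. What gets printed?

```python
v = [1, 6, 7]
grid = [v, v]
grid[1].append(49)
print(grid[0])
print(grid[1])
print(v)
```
[1, 6, 7, 49]
[1, 6, 7, 49]
[1, 6, 7, 49]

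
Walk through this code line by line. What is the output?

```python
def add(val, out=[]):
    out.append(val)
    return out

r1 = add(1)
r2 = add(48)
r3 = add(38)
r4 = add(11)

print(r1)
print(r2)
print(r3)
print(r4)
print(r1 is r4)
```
[1, 48, 38, 11]
[1, 48, 38, 11]
[1, 48, 38, 11]
[1, 48, 38, 11]
True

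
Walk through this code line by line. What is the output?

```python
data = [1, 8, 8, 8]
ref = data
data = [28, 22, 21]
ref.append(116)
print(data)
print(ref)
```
[28, 22, 21]
[1, 8, 8, 8, 116]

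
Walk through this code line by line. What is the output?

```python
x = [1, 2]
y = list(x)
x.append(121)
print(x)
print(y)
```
[1, 2, 121]
[1, 2]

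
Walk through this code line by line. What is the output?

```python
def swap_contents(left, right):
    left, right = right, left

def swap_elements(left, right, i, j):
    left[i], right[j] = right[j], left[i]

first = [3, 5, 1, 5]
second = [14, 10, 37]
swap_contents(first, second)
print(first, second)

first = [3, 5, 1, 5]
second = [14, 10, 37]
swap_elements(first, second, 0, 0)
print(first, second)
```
[3, 5, 1, 5] [14, 10, 37]
[14, 5, 1, 5] [3, 10, 37]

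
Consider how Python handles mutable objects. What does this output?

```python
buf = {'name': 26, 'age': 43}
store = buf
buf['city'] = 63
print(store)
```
{'name': 26, 'age': 43, 'city': 63}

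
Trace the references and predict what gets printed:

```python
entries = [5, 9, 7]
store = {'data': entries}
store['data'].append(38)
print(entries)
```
[5, 9, 7, 38]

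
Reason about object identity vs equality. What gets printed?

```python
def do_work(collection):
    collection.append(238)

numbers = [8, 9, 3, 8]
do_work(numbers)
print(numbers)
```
[8, 9, 3, 8, 238]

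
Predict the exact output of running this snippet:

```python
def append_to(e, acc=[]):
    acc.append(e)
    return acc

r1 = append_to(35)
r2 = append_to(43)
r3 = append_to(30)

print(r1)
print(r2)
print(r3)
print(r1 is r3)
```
[35, 43, 30]
[35, 43, 30]
[35, 43, 30]
True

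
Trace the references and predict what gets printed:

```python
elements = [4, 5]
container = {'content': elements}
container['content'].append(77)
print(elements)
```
[4, 5, 77]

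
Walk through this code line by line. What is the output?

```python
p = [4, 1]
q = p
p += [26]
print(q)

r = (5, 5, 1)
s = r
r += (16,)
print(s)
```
[4, 1, 26]
(5, 5, 1)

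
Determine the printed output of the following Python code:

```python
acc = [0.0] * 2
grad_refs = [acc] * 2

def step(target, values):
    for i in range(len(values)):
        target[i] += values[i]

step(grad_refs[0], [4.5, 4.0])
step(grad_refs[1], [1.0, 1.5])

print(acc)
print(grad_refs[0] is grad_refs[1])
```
[5.5, 5.5]
True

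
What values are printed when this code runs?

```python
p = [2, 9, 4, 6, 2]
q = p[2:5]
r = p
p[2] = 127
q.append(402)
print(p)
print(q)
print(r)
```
[2, 9, 127, 6, 2]
[4, 6, 2, 402]
[2, 9, 127, 6, 2]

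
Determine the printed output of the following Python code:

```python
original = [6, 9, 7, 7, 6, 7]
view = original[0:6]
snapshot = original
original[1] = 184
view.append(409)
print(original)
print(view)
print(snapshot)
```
[6, 184, 7, 7, 6, 7]
[6, 9, 7, 7, 6, 7, 409]
[6, 184, 7, 7, 6, 7]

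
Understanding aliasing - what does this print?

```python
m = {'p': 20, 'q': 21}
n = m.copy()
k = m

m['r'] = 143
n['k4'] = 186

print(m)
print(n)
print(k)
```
{'p': 20, 'q': 21, 'r': 143}
{'p': 20, 'q': 21, 'k4': 186}
{'p': 20, 'q': 21, 'r': 143}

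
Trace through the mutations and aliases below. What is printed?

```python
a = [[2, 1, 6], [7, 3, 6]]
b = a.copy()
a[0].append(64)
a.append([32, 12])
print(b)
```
[[2, 1, 6, 64], [7, 3, 6]]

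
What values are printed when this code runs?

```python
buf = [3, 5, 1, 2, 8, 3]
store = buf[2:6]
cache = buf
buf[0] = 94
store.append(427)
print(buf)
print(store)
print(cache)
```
[94, 5, 1, 2, 8, 3]
[1, 2, 8, 3, 427]
[94, 5, 1, 2, 8, 3]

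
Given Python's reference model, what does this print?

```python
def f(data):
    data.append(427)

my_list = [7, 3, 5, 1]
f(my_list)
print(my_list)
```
[7, 3, 5, 1, 427]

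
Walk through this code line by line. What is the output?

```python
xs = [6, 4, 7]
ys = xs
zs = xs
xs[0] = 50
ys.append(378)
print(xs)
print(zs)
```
[50, 4, 7, 378]
[50, 4, 7, 378]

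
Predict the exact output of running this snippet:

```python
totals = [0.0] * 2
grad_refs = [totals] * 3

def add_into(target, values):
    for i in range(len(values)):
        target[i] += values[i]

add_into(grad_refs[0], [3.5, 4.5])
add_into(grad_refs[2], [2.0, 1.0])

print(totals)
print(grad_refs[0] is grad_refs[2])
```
[5.5, 5.5]
True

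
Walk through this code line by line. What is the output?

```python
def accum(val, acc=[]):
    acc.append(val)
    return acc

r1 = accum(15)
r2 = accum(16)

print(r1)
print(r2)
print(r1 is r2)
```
[15, 16]
[15, 16]
True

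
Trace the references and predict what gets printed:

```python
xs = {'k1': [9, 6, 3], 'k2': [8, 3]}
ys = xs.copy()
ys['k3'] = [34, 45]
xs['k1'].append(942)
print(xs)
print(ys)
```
{'k1': [9, 6, 3, 942], 'k2': [8, 3]}
{'k1': [9, 6, 3, 942], 'k2': [8, 3], 'k3': [34, 45]}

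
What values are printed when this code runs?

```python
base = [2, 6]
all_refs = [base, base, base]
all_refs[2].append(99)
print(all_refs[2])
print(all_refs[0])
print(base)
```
[2, 6, 99]
[2, 6, 99]
[2, 6, 99]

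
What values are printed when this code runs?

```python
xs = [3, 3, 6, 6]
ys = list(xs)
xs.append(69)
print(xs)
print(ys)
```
[3, 3, 6, 6, 69]
[3, 3, 6, 6]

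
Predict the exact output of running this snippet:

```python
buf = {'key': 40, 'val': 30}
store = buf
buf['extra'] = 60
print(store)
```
{'key': 40, 'val': 30, 'extra': 60}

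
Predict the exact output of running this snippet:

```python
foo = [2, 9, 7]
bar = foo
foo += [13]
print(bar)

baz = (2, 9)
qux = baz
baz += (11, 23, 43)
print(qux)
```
[2, 9, 7, 13]
(2, 9)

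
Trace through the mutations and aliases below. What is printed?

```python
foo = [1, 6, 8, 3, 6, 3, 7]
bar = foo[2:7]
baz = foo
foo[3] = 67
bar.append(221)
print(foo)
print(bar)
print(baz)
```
[1, 6, 8, 67, 6, 3, 7]
[8, 3, 6, 3, 7, 221]
[1, 6, 8, 67, 6, 3, 7]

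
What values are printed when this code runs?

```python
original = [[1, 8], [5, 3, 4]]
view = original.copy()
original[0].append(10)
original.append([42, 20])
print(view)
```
[[1, 8, 10], [5, 3, 4]]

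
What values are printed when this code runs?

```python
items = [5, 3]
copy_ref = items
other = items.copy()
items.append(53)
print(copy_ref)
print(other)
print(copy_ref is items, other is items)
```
[5, 3, 53]
[5, 3]
True False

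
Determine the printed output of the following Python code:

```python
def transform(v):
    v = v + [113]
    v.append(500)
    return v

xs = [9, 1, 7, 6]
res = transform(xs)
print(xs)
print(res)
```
[9, 1, 7, 6]
[9, 1, 7, 6, 113, 500]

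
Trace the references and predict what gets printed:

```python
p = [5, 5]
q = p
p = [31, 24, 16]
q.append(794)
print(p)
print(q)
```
[31, 24, 16]
[5, 5, 794]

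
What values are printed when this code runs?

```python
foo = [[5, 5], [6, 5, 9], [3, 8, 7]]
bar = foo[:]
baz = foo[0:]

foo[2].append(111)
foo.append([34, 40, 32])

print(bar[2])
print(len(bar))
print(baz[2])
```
[3, 8, 7, 111]
3
[3, 8, 7, 111]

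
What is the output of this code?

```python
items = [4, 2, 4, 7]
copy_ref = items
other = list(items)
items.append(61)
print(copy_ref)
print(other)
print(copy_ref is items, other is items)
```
[4, 2, 4, 7, 61]
[4, 2, 4, 7]
True False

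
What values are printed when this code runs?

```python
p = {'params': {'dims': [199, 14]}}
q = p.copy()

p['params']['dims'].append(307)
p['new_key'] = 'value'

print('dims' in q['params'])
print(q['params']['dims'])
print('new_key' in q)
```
True
[199, 14, 307]
False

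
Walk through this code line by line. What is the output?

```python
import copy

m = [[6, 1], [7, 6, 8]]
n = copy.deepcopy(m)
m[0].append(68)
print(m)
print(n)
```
[[6, 1, 68], [7, 6, 8]]
[[6, 1], [7, 6, 8]]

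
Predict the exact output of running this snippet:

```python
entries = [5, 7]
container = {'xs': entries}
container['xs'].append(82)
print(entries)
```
[5, 7, 82]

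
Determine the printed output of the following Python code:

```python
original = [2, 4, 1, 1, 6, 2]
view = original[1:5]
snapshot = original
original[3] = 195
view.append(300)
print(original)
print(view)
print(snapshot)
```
[2, 4, 1, 195, 6, 2]
[4, 1, 1, 6, 300]
[2, 4, 1, 195, 6, 2]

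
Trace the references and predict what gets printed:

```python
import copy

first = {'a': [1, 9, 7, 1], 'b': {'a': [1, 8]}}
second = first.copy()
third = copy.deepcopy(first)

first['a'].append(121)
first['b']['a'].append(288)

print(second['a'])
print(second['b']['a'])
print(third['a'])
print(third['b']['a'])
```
[1, 9, 7, 1, 121]
[1, 8, 288]
[1, 9, 7, 1]
[1, 8]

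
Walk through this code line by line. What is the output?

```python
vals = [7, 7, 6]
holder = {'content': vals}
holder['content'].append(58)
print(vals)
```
[7, 7, 6, 58]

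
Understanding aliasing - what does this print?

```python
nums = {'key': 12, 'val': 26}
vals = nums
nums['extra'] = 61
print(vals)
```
{'key': 12, 'val': 26, 'extra': 61}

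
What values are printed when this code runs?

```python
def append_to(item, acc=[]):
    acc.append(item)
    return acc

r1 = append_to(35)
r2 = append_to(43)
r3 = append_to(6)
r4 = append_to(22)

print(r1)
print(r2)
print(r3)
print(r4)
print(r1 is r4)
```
[35, 43, 6, 22]
[35, 43, 6, 22]
[35, 43, 6, 22]
[35, 43, 6, 22]
True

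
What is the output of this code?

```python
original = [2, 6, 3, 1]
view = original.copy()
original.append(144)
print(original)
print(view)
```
[2, 6, 3, 1, 144]
[2, 6, 3, 1]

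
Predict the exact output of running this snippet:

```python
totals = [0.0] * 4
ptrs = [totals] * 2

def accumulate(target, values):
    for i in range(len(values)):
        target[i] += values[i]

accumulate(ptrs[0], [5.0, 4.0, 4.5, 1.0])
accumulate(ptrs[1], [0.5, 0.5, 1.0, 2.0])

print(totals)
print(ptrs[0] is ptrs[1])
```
[5.5, 4.5, 5.5, 3.0]
True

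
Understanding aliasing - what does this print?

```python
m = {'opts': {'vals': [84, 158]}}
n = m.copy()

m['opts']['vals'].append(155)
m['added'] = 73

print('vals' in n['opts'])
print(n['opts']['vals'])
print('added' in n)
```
True
[84, 158, 155]
False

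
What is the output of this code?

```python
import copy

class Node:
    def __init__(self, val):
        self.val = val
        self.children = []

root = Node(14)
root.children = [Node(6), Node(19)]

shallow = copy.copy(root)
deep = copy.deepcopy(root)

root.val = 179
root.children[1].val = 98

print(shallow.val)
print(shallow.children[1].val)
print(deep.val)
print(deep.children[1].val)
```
14
98
14
19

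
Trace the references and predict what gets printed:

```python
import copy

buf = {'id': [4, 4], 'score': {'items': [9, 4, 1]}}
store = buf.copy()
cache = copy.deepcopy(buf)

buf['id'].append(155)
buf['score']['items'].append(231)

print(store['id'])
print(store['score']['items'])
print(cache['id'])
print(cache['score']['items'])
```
[4, 4, 155]
[9, 4, 1, 231]
[4, 4]
[9, 4, 1]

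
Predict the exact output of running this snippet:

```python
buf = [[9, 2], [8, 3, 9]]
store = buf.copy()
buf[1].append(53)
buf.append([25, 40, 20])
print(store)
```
[[9, 2], [8, 3, 9, 53]]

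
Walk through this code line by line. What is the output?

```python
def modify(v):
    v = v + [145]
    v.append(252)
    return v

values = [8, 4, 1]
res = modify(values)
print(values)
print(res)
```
[8, 4, 1]
[8, 4, 1, 145, 252]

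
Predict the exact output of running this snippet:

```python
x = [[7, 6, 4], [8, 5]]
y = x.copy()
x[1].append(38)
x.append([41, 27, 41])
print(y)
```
[[7, 6, 4], [8, 5, 38]]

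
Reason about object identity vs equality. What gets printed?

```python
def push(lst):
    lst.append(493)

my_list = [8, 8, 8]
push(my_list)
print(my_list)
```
[8, 8, 8, 493]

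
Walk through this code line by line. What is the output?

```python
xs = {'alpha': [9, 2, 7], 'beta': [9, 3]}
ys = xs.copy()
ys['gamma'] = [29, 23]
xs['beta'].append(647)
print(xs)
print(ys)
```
{'alpha': [9, 2, 7], 'beta': [9, 3, 647]}
{'alpha': [9, 2, 7], 'beta': [9, 3, 647], 'gamma': [29, 23]}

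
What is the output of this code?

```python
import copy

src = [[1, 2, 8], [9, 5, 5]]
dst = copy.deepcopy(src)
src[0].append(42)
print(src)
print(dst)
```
[[1, 2, 8, 42], [9, 5, 5]]
[[1, 2, 8], [9, 5, 5]]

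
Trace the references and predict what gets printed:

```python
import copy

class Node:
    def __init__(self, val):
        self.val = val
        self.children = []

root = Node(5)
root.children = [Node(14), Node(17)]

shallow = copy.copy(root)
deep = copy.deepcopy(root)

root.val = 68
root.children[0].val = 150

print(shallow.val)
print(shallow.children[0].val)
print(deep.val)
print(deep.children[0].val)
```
5
150
5
14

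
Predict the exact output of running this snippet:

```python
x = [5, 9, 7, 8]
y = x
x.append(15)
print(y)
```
[5, 9, 7, 8, 15]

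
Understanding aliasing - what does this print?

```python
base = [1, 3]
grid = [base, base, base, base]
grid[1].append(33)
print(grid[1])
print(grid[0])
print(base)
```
[1, 3, 33]
[1, 3, 33]
[1, 3, 33]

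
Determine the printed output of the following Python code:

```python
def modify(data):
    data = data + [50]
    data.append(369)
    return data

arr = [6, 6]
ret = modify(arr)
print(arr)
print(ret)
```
[6, 6]
[6, 6, 50, 369]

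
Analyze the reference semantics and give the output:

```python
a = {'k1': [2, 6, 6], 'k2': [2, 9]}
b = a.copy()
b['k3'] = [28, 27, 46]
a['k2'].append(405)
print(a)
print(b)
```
{'k1': [2, 6, 6], 'k2': [2, 9, 405]}
{'k1': [2, 6, 6], 'k2': [2, 9, 405], 'k3': [28, 27, 46]}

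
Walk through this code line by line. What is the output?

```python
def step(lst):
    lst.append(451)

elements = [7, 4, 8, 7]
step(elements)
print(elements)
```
[7, 4, 8, 7, 451]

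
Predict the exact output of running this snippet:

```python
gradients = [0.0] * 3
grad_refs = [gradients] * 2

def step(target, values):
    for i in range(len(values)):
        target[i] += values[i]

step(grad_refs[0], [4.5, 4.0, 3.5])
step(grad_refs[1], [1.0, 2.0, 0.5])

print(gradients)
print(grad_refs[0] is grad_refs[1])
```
[5.5, 6.0, 4.0]
True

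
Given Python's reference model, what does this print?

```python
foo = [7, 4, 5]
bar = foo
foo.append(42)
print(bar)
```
[7, 4, 5, 42]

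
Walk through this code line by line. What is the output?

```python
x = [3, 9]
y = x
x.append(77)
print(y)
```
[3, 9, 77]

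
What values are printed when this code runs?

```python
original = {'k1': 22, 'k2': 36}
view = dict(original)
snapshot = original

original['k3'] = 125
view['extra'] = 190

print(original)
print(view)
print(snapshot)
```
{'k1': 22, 'k2': 36, 'k3': 125}
{'k1': 22, 'k2': 36, 'extra': 190}
{'k1': 22, 'k2': 36, 'k3': 125}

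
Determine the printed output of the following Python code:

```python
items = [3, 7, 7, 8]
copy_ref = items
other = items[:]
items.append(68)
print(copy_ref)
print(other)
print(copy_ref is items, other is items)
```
[3, 7, 7, 8, 68]
[3, 7, 7, 8]
True False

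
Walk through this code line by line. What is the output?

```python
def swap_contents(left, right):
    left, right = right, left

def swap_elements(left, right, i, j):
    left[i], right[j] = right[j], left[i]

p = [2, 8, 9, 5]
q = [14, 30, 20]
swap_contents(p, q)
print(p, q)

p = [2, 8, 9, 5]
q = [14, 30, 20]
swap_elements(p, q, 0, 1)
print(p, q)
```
[2, 8, 9, 5] [14, 30, 20]
[30, 8, 9, 5] [14, 2, 20]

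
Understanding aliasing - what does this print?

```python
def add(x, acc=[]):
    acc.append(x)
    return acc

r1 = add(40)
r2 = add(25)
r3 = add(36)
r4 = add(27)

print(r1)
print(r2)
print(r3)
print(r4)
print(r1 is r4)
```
[40, 25, 36, 27]
[40, 25, 36, 27]
[40, 25, 36, 27]
[40, 25, 36, 27]
True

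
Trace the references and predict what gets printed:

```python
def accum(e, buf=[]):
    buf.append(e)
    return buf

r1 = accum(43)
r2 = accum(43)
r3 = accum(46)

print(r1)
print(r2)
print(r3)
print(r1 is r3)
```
[43, 43, 46]
[43, 43, 46]
[43, 43, 46]
True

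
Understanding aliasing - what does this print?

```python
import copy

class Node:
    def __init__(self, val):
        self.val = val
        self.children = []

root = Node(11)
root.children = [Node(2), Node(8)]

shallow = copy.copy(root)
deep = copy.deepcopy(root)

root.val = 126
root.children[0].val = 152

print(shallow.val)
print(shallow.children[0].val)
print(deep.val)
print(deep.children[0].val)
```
11
152
11
2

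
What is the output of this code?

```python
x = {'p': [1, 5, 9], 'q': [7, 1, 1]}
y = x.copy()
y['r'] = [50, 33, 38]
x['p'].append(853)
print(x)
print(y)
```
{'p': [1, 5, 9, 853], 'q': [7, 1, 1]}
{'p': [1, 5, 9, 853], 'q': [7, 1, 1], 'r': [50, 33, 38]}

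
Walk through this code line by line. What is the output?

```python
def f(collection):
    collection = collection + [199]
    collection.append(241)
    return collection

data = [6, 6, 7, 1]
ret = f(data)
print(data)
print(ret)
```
[6, 6, 7, 1]
[6, 6, 7, 1, 199, 241]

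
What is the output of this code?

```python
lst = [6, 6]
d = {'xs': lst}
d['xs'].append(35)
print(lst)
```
[6, 6, 35]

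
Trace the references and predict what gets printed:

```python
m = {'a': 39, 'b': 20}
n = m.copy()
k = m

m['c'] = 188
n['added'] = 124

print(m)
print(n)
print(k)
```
{'a': 39, 'b': 20, 'c': 188}
{'a': 39, 'b': 20, 'added': 124}
{'a': 39, 'b': 20, 'c': 188}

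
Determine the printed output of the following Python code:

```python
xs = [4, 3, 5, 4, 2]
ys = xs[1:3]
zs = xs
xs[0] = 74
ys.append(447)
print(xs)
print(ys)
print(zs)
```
[74, 3, 5, 4, 2]
[3, 5, 447]
[74, 3, 5, 4, 2]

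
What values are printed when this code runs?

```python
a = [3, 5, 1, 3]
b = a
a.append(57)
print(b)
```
[3, 5, 1, 3, 57]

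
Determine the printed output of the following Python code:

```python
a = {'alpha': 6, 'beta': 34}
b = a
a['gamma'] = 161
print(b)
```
{'alpha': 6, 'beta': 34, 'gamma': 161}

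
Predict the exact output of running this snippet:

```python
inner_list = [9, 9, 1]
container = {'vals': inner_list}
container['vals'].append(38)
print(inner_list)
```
[9, 9, 1, 38]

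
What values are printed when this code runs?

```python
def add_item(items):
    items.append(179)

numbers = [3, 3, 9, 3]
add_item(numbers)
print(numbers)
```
[3, 3, 9, 3, 179]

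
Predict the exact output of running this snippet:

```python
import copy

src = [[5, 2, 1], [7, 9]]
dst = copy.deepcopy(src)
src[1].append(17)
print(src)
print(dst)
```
[[5, 2, 1], [7, 9, 17]]
[[5, 2, 1], [7, 9]]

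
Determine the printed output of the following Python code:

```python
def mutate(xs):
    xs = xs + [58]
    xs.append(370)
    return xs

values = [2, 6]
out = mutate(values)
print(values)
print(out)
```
[2, 6]
[2, 6, 58, 370]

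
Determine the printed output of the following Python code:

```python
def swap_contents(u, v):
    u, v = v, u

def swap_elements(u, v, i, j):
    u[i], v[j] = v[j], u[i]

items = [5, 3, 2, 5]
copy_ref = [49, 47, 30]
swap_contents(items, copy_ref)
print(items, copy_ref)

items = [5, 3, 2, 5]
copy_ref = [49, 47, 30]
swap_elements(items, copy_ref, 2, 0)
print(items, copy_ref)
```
[5, 3, 2, 5] [49, 47, 30]
[5, 3, 49, 5] [2, 47, 30]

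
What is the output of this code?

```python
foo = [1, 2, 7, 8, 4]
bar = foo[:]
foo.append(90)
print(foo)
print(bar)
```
[1, 2, 7, 8, 4, 90]
[1, 2, 7, 8, 4]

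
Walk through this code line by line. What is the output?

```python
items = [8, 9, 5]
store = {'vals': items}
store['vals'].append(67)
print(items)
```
[8, 9, 5, 67]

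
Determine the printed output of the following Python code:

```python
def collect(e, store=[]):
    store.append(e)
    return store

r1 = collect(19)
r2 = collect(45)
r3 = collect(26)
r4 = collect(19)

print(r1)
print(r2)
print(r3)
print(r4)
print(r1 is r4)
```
[19, 45, 26, 19]
[19, 45, 26, 19]
[19, 45, 26, 19]
[19, 45, 26, 19]
True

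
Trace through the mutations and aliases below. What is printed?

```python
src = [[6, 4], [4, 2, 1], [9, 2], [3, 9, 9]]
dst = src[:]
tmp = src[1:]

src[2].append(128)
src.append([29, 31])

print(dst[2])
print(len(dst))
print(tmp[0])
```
[9, 2, 128]
4
[4, 2, 1]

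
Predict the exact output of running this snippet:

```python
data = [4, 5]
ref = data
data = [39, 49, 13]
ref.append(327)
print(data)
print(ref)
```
[39, 49, 13]
[4, 5, 327]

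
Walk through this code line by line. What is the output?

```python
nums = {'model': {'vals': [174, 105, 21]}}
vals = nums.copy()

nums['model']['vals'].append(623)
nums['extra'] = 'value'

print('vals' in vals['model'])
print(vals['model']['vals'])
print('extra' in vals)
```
True
[174, 105, 21, 623]
False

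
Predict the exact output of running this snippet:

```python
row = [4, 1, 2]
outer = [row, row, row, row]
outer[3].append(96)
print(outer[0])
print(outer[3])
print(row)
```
[4, 1, 2, 96]
[4, 1, 2, 96]
[4, 1, 2, 96]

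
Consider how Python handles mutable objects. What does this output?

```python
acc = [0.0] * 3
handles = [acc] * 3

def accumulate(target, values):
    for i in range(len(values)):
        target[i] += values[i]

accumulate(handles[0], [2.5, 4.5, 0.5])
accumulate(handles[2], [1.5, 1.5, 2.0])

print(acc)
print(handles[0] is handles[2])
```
[4.0, 6.0, 2.5]
True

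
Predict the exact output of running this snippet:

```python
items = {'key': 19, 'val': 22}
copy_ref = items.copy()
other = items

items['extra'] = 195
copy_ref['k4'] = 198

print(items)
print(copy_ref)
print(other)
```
{'key': 19, 'val': 22, 'extra': 195}
{'key': 19, 'val': 22, 'k4': 198}
{'key': 19, 'val': 22, 'extra': 195}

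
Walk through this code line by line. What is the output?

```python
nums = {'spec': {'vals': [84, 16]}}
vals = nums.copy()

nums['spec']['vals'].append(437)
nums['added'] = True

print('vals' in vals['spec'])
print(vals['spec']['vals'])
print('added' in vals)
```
True
[84, 16, 437]
False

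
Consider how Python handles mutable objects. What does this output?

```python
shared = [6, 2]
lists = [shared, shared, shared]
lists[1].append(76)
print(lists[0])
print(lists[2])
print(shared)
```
[6, 2, 76]
[6, 2, 76]
[6, 2, 76]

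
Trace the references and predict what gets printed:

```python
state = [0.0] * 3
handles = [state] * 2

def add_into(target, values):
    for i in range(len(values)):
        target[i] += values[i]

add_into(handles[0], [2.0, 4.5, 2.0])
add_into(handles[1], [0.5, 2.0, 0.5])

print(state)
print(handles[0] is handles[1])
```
[2.5, 6.5, 2.5]
True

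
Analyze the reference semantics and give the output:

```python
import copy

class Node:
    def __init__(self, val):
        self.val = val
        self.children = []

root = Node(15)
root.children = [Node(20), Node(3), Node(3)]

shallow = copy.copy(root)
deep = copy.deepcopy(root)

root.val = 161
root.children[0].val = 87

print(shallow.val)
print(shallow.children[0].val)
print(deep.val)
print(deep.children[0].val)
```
15
87
15
20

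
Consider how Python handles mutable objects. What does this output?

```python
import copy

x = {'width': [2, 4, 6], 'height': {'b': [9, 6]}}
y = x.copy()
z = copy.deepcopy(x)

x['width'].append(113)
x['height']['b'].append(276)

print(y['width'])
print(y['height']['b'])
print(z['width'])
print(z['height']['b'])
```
[2, 4, 6, 113]
[9, 6, 276]
[2, 4, 6]
[9, 6]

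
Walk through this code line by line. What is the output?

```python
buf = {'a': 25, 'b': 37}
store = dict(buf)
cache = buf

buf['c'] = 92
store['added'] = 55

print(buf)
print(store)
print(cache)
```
{'a': 25, 'b': 37, 'c': 92}
{'a': 25, 'b': 37, 'added': 55}
{'a': 25, 'b': 37, 'c': 92}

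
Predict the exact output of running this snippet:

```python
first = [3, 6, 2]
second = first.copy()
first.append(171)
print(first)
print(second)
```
[3, 6, 2, 171]
[3, 6, 2]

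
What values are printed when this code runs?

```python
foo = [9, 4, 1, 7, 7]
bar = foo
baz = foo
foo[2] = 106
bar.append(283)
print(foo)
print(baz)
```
[9, 4, 106, 7, 7, 283]
[9, 4, 106, 7, 7, 283]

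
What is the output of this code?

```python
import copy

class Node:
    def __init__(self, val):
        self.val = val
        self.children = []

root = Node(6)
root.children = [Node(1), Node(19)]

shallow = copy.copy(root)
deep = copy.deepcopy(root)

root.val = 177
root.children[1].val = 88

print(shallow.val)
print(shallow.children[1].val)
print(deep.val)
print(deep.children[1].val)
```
6
88
6
19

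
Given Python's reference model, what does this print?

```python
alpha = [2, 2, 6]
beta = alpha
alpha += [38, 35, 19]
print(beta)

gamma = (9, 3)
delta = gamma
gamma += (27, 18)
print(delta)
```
[2, 2, 6, 38, 35, 19]
(9, 3)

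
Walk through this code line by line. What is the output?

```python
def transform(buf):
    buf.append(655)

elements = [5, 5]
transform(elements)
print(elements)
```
[5, 5, 655]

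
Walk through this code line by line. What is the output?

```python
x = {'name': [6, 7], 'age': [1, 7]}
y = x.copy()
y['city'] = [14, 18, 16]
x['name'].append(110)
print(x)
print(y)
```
{'name': [6, 7, 110], 'age': [1, 7]}
{'name': [6, 7, 110], 'age': [1, 7], 'city': [14, 18, 16]}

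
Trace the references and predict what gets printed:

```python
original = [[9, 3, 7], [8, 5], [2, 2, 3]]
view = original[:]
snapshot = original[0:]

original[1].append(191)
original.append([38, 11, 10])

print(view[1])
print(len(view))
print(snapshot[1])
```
[8, 5, 191]
3
[8, 5, 191]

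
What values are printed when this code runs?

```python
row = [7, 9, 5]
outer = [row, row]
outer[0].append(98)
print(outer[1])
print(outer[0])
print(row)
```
[7, 9, 5, 98]
[7, 9, 5, 98]
[7, 9, 5, 98]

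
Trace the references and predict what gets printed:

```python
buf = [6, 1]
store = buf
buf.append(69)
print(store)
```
[6, 1, 69]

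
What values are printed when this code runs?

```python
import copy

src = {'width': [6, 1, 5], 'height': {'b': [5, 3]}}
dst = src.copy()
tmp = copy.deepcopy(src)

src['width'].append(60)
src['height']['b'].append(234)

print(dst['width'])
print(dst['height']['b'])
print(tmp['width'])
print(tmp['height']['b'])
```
[6, 1, 5, 60]
[5, 3, 234]
[6, 1, 5]
[5, 3]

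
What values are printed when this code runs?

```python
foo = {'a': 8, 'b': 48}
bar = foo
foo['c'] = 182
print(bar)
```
{'a': 8, 'b': 48, 'c': 182}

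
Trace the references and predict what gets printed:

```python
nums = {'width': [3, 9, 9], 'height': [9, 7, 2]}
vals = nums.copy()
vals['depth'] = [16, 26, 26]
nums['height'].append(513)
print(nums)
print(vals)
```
{'width': [3, 9, 9], 'height': [9, 7, 2, 513]}
{'width': [3, 9, 9], 'height': [9, 7, 2, 513], 'depth': [16, 26, 26]}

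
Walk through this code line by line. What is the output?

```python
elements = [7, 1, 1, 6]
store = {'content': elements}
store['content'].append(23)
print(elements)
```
[7, 1, 1, 6, 23]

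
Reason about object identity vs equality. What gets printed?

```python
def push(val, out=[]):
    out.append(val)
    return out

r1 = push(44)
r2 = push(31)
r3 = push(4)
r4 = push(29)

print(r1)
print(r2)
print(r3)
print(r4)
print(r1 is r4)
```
[44, 31, 4, 29]
[44, 31, 4, 29]
[44, 31, 4, 29]
[44, 31, 4, 29]
True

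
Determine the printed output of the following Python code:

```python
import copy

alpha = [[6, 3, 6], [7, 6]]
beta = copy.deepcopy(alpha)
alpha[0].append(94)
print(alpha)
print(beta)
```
[[6, 3, 6, 94], [7, 6]]
[[6, 3, 6], [7, 6]]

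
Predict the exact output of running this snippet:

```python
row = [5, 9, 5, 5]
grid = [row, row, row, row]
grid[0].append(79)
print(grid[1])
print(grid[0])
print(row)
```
[5, 9, 5, 5, 79]
[5, 9, 5, 5, 79]
[5, 9, 5, 5, 79]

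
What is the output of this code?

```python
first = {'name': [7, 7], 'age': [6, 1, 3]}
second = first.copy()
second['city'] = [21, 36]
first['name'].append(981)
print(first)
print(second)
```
{'name': [7, 7, 981], 'age': [6, 1, 3]}
{'name': [7, 7, 981], 'age': [6, 1, 3], 'city': [21, 36]}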